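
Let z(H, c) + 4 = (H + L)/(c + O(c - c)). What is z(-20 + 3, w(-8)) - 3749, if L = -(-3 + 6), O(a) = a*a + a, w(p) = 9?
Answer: -33797/9 ≈ -3755.2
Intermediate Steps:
O(a) = a + a**2 (O(a) = a**2 + a = a + a**2)
L = -3 (L = -1*3 = -3)
z(H, c) = -4 + (-3 + H)/c (z(H, c) = -4 + (H - 3)/(c + (c - c)*(1 + (c - c))) = -4 + (-3 + H)/(c + 0*(1 + 0)) = -4 + (-3 + H)/(c + 0*1) = -4 + (-3 + H)/(c + 0) = -4 + (-3 + H)/c)
z(-20 + 3, w(-8)) - 3749 = (-3 + (-20 + 3) - 4*9)/9 - 3749 = (-3 - 17 - 36)/9 - 3749 = (1/9)*(-56) - 3749 = -56/9 - 3749 = -33797/9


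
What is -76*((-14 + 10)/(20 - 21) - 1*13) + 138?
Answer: 822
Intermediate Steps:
-76*((-14 + 10)/(20 - 21) - 1*13) + 138 = -76*(-4/(-1) - 13) + 138 = -76*(-4*(-1) - 13) + 138 = -76*(4 - 13) + 138 = -76*(-9) + 138 = 684 + 138 = 822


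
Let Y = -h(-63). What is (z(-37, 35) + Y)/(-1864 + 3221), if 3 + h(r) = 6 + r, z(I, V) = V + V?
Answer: 130/1357 ≈ 0.095800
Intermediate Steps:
z(I, V) = 2*V
h(r) = 3 + r (h(r) = -3 + (6 + r) = 3 + r)
Y = 60 (Y = -(3 - 63) = -1*(-60) = 60)
(z(-37, 35) + Y)/(-1864 + 3221) = (2*35 + 60)/(-1864 + 3221) = (70 + 60)/1357 = 130*(1/1357) = 130/1357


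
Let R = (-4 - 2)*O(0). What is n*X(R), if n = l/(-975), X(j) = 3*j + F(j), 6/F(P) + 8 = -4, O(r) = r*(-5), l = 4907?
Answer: 4907/1950 ≈ 2.5164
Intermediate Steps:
O(r) = -5*r
F(P) = -½ (F(P) = 6/(-8 - 4) = 6/(-12) = 6*(-1/12) = -½)
R = 0 (R = (-4 - 2)*(-5*0) = -6*0 = 0)
X(j) = -½ + 3*j (X(j) = 3*j - ½ = -½ + 3*j)
n = -4907/975 (n = 4907/(-975) = 4907*(-1/975) = -4907/975 ≈ -5.0328)
n*X(R) = -4907*(-½ + 3*0)/975 = -4907*(-½ + 0)/975 = -4907/975*(-½) = 4907/1950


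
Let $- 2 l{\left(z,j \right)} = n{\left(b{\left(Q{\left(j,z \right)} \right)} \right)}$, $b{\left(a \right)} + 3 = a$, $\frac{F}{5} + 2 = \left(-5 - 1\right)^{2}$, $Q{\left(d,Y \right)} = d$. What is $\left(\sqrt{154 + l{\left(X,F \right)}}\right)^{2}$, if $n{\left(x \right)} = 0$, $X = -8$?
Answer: $154$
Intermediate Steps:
$F = 170$ ($F = -10 + 5 \left(-5 - 1\right)^{2} = -10 + 5 \left(-6\right)^{2} = -10 + 5 \cdot 36 = -10 + 180 = 170$)
$b{\left(a \right)} = -3 + a$
$l{\left(z,j \right)} = 0$ ($l{\left(z,j \right)} = \left(- \frac{1}{2}\right) 0 = 0$)
$\left(\sqrt{154 + l{\left(X,F \right)}}\right)^{2} = \left(\sqrt{154 + 0}\right)^{2} = \left(\sqrt{154}\right)^{2} = 154$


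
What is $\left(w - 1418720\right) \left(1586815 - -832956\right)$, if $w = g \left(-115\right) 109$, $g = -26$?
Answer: $-2644349946510$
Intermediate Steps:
$w = 325910$ ($w = \left(-26\right) \left(-115\right) 109 = 2990 \cdot 109 = 325910$)
$\left(w - 1418720\right) \left(1586815 - -832956\right) = \left(325910 - 1418720\right) \left(1586815 - -832956\right) = - 1092810 \left(1586815 + 832956\right) = \left(-1092810\right) 2419771 = -2644349946510$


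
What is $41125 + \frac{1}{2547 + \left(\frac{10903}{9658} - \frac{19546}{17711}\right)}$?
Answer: $\frac{17917171811512713}{435675906151} \approx 41125.0$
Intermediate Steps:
$41125 + \frac{1}{2547 + \left(\frac{10903}{9658} - \frac{19546}{17711}\right)} = 41125 + \frac{1}{2547 + \frac{4327765}{171052838}} = 41125 + \frac{1}{\frac{435675906151}{171052838}} = 41125 + \frac{171052838}{435675906151} = \frac{17917171811512713}{435675906151}$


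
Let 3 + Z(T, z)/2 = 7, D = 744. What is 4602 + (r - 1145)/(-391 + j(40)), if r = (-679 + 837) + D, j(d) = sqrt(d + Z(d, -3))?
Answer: 703432479/152833 + 972*sqrt(3)/152833 ≈ 4602.6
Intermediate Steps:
Z(T, z) = 8 (Z(T, z) = -6 + 2*7 = -6 + 14 = 8)
j(d) = sqrt(8 + d) (j(d) = sqrt(d + 8) = sqrt(8 + d))
r = 902 (r = (-679 + 837) + 744 = 158 + 744 = 902)
4602 + (r - 1145)/(-391 + j(40)) = 4602 + (902 - 1145)/(-391 + sqrt(8 + 40)) = 4602 - 243/(-391 + sqrt(48)) = 4602 - 243/(-391 + 4*sqrt(3))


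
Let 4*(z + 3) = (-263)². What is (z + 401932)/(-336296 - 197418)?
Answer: -1676885/2134856 ≈ -0.78548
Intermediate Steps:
z = 69157/4 (z = -3 + (¼)*(-263)² = -3 + (¼)*69169 = -3 + 69169/4 = 69157/4 ≈ 17289.)
(z + 401932)/(-336296 - 197418) = (69157/4 + 401932)/(-336296 - 197418) = (1676885/4)/(-533714) = (1676885/4)*(-1/533714) = -1676885/2134856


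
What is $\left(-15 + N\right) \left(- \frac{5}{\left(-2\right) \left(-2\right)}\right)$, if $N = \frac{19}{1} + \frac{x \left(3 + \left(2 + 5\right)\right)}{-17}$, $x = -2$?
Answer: $- \frac{110}{17} \approx -6.4706$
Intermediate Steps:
$N = \frac{343}{17}$ ($N = \frac{19}{1} + \frac{\left(-2\right) \left(3 + \left(2 + 5\right)\right)}{-17} = 19 \cdot 1 + - 2 \left(3 + 7\right) \left(- \frac{1}{17}\right) = 19 + \left(-2\right) 10 \left(- \frac{1}{17}\right) = 19 - - \frac{20}{17} = 19 + \frac{20}{17} = \frac{343}{17} \approx 20.176$)
$\left(-15 + N\right) \left(- \frac{5}{\left(-2\right) \left(-2\right)}\right) = \left(-15 + \frac{343}{17}\right) \left(- \frac{5}{\left(-2\right) \left(-2\right)}\right) = \frac{88 \left(- \frac{5}{4}\right)}{17} = \frac{88 \left(\left(-5\right) \frac{1}{4}\right)}{17} = \frac{88}{17} \left(- \frac{5}{4}\right) = - \frac{110}{17}$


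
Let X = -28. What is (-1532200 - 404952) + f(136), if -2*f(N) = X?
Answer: -1937138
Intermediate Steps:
f(N) = 14 (f(N) = -½*(-28) = 14)
(-1532200 - 404952) + f(136) = (-1532200 - 404952) + 14 = -1937152 + 14 = -1937138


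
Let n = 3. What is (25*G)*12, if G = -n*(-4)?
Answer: 3600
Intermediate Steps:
G = 12 (G = -1*3*(-4) = -3*(-4) = 12)
(25*G)*12 = (25*12)*12 = 300*12 = 3600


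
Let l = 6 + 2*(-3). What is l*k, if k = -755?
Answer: 0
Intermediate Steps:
l = 0 (l = 6 - 6 = 0)
l*k = 0*(-755) = 0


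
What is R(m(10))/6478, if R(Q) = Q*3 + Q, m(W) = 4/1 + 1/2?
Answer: 9/3239 ≈ 0.0027786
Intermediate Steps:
m(W) = 9/2 (m(W) = 4*1 + 1*(½) = 4 + ½ = 9/2)
R(Q) = 4*Q (R(Q) = 3*Q + Q = 4*Q)
R(m(10))/6478 = (4*(9/2))/6478 = 18*(1/6478) = 9/3239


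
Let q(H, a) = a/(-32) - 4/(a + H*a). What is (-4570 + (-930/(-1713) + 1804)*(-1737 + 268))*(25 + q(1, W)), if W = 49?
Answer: -3481234189635/55958 ≈ -6.2212e+7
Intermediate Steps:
q(H, a) = -4/(a + H*a) - a/32 (q(H, a) = a*(-1/32) - 4/(a + H*a) = -a/32 - 4/(a + H*a) = -4/(a + H*a) - a/32)
(-4570 + (-930/(-1713) + 1804)*(-1737 + 268))*(25 + q(1, W)) = (-4570 + (-930/(-1713) + 1804)*(-1737 + 268))*(25 + (1/32)*(-128 - 1*49² - 1*1*49²)/(49*(1 + 1))) = (-4570 + (-930*(-1/1713) + 1804)*(-1469))*(25 + (1/32)*(1/49)*(-128 - 1*2401 - 1*1*2401)/2) = (-4570 + (310/571 + 1804)*(-1469))*(25 + (1/32)*(1/49)*(½)*(-128 - 2401 - 2401)) = (-4570 + (1030394/571)*(-1469))*(25 + (1/32)*(1/49)*(½)*(-4930)) = (-4570 - 1513648786/571)*(25 - 2465/1568) = -1516258256/571*36735/1568 = -3481234189635/55958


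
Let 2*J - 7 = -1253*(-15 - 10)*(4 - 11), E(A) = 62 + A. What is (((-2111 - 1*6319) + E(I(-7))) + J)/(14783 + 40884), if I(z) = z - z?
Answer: -118002/55667 ≈ -2.1198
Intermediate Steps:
I(z) = 0
J = -109634 (J = 7/2 + (-1253*(-15 - 10)*(4 - 11))/2 = 7/2 + (-(-31325)*(-7))/2 = 7/2 + (-1253*175)/2 = 7/2 + (½)*(-219275) = 7/2 - 219275/2 = -109634)
(((-2111 - 1*6319) + E(I(-7))) + J)/(14783 + 40884) = (((-2111 - 1*6319) + (62 + 0)) - 109634)/(14783 + 40884) = (((-2111 - 6319) + 62) - 109634)/55667 = ((-8430 + 62) - 109634)*(1/55667) = (-8368 - 109634)*(1/55667) = -118002*1/55667 = -118002/55667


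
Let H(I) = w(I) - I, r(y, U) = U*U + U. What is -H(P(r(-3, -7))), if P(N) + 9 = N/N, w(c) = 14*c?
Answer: 104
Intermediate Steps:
r(y, U) = U + U² (r(y, U) = U² + U = U + U²)
P(N) = -8 (P(N) = -9 + N/N = -9 + 1 = -8)
H(I) = 13*I (H(I) = 14*I - I = 13*I)
-H(P(r(-3, -7))) = -13*(-8) = -1*(-104) = 104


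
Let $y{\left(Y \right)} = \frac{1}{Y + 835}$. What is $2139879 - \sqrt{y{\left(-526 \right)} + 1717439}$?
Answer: $2139879 - \frac{2 \sqrt{40995698367}}{309} \approx 2.1386 \cdot 10^{6}$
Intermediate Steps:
$y{\left(Y \right)} = \frac{1}{835 + Y}$
$2139879 - \sqrt{y{\left(-526 \right)} + 1717439} = 2139879 - \sqrt{\frac{1}{835 - 526} + 1717439} = 2139879 - \sqrt{\frac{1}{309} + 1717439} = 2139879 - \sqrt{\frac{530688652}{309}} = 2139879 - \frac{2 \sqrt{40995698367}}{309}$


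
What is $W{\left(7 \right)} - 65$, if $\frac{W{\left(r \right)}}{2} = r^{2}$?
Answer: $33$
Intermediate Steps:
$W{\left(r \right)} = 2 r^{2}$
$W{\left(7 \right)} - 65 = 2 \cdot 7^{2} - 65 = 2 \cdot 49 - 65 = 98 - 65 = 33$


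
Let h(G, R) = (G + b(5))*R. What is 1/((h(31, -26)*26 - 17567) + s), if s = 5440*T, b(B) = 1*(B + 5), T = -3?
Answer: -1/61603 ≈ -1.6233e-5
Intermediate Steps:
b(B) = 5 + B (b(B) = 1*(5 + B) = 5 + B)
h(G, R) = R*(10 + G) (h(G, R) = (G + (5 + 5))*R = (G + 10)*R = (10 + G)*R = R*(10 + G))
s = -16320 (s = 5440*(-3) = -16320)
1/((h(31, -26)*26 - 17567) + s) = 1/((-26*(10 + 31)*26 - 17567) - 16320) = 1/((-26*41*26 - 17567) - 16320) = 1/((-1066*26 - 17567) - 16320) = 1/((-27716 - 17567) - 16320) = 1/(-45283 - 16320) = 1/(-61603) = -1/61603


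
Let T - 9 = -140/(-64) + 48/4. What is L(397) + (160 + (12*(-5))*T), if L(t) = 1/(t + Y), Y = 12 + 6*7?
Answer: -2221171/1804 ≈ -1231.2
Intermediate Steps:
Y = 54 (Y = 12 + 42 = 54)
L(t) = 1/(54 + t) (L(t) = 1/(t + 54) = 1/(54 + t))
T = 371/16 (T = 9 + (-140/(-64) + 48/4) = 9 + (-140*(-1/64) + 48*(¼)) = 9 + (35/16 + 12) = 9 + 227/16 = 371/16 ≈ 23.188)
L(397) + (160 + (12*(-5))*T) = 1/(54 + 397) + (160 + (12*(-5))*(371/16)) = 1/451 + (160 - 60*371/16) = 1/451 + (160 - 5565/4) = 1/451 - 4925/4 = -2221171/1804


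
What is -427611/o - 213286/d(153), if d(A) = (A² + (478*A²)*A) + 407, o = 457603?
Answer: -366087583837250/391712199940033 ≈ -0.93458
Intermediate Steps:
d(A) = 407 + A² + 478*A³ (d(A) = (A² + 478*A³) + 407 = 407 + A² + 478*A³)
-427611/o - 213286/d(153) = -427611/457603 - 213286/(407 + 153² + 478*153³) = -427611*1/457603 - 213286/(407 + 23409 + 478*3581577) = -427611/457603 - 213286/(407 + 23409 + 1711993806) = -427611/457603 - 213286/1712017622 = -427611/457603 - 213286*1/1712017622 = -427611/457603 - 106643/856008811 = -366087583837250/391712199940033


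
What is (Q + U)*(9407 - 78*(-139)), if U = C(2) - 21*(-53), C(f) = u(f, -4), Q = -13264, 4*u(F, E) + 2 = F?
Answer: -246045599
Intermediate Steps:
u(F, E) = -1/2 + F/4
C(f) = -1/2 + f/4
U = 1113 (U = (-1/2 + (1/4)*2) - 21*(-53) = (-1/2 + 1/2) + 1113 = 0 + 1113 = 1113)
(Q + U)*(9407 - 78*(-139)) = (-13264 + 1113)*(9407 - 78*(-139)) = -12151*(9407 + 10842) = -12151*20249 = -246045599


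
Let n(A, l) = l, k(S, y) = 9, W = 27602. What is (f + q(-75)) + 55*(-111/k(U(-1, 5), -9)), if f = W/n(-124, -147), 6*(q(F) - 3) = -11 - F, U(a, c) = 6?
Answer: -125308/147 ≈ -852.44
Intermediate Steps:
q(F) = 7/6 - F/6 (q(F) = 3 + (-11 - F)/6 = 3 + (-11/6 - F/6) = 7/6 - F/6)
f = -27602/147 (f = 27602/(-147) = 27602*(-1/147) = -27602/147 ≈ -187.77)
(f + q(-75)) + 55*(-111/k(U(-1, 5), -9)) = (-27602/147 + (7/6 - 1/6*(-75))) + 55*(-111/9) = (-27602/147 + (7/6 + 25/2)) + 55*(-111*1/9) = (-27602/147 + 41/3) + 55*(-37/3) = -8531/49 - 2035/3 = -125308/147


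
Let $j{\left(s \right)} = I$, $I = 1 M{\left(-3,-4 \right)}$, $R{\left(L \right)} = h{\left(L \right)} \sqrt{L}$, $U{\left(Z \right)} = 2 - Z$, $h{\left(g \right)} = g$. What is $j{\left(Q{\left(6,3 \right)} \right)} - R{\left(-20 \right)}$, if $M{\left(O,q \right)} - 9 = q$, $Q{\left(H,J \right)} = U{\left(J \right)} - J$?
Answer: $5 + 40 i \sqrt{5} \approx 5.0 + 89.443 i$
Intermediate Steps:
$Q{\left(H,J \right)} = 2 - 2 J$ ($Q{\left(H,J \right)} = \left(2 - J\right) - J = 2 - 2 J$)
$M{\left(O,q \right)} = 9 + q$
$R{\left(L \right)} = L^{\frac{3}{2}}$ ($R{\left(L \right)} = L \sqrt{L} = L^{\frac{3}{2}}$)
$I = 5$ ($I = 1 \left(9 - 4\right) = 1 \cdot 5 = 5$)
$j{\left(s \right)} = 5$
$j{\left(Q{\left(6,3 \right)} \right)} - R{\left(-20 \right)} = 5 - \left(-20\right)^{\frac{3}{2}} = 5 - - 40 i \sqrt{5} = 5 + 40 i \sqrt{5}$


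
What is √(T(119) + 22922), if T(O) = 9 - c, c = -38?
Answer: √22969 ≈ 151.56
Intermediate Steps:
T(O) = 47 (T(O) = 9 - 1*(-38) = 9 + 38 = 47)
√(T(119) + 22922) = √(47 + 22922) = √22969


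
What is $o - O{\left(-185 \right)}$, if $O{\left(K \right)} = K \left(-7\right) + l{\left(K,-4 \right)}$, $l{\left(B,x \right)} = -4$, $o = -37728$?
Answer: $-39019$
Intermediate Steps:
$O{\left(K \right)} = -4 - 7 K$ ($O{\left(K \right)} = K \left(-7\right) - 4 = - 7 K - 4 = -4 - 7 K$)
$o - O{\left(-185 \right)} = -37728 - \left(-4 - -1295\right) = -37728 - \left(-4 + 1295\right) = -37728 - 1291 = -39019$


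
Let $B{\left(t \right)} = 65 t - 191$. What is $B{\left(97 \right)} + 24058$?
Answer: $30172$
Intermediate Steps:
$B{\left(t \right)} = -191 + 65 t$
$B{\left(97 \right)} + 24058 = \left(-191 + 65 \cdot 97\right) + 24058 = \left(-191 + 6305\right) + 24058 = 6114 + 24058 = 30172$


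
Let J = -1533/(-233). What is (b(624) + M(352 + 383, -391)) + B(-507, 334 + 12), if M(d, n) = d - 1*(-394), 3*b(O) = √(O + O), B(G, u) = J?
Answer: 264590/233 + 4*√78/3 ≈ 1147.4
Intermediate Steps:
J = 1533/233 (J = -1533*(-1/233) = 1533/233 ≈ 6.5794)
B(G, u) = 1533/233
b(O) = √2*√O/3 (b(O) = √(O + O)/3 = √(2*O)/3 = (√2*√O)/3 = √2*√O/3)
M(d, n) = 394 + d (M(d, n) = d + 394 = 394 + d)
(b(624) + M(352 + 383, -391)) + B(-507, 334 + 12) = (√2*√624/3 + (394 + (352 + 383))) + 1533/233 = (√2*(4*√39)/3 + (394 + 735)) + 1533/233 = (4*√78/3 + 1129) + 1533/233 = (1129 + 4*√78/3) + 1533/233 = 264590/233 + 4*√78/3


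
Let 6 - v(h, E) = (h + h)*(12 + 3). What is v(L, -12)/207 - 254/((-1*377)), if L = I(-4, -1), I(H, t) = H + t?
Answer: 37130/26013 ≈ 1.4274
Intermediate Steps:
L = -5 (L = -4 - 1 = -5)
v(h, E) = 6 - 30*h (v(h, E) = 6 - (h + h)*(12 + 3) = 6 - 2*h*15 = 6 - 30*h)
v(L, -12)/207 - 254/((-1*377)) = (6 - 30*(-5))/207 - 254/((-1*377)) = (6 + 150)*(1/207) - 254/(-377) = 156*(1/207) - 254*(-1/377) = 52/69 + 254/377 = 37130/26013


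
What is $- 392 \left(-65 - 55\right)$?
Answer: $47040$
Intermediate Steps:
$- 392 \left(-65 - 55\right) = \left(-392\right) \left(-120\right) = 47040$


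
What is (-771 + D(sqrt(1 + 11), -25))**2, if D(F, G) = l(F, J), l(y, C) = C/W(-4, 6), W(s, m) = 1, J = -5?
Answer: 602176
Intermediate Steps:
l(y, C) = C (l(y, C) = C/1 = C*1 = C)
D(F, G) = -5
(-771 + D(sqrt(1 + 11), -25))**2 = (-771 - 5)**2 = (-776)**2 = 602176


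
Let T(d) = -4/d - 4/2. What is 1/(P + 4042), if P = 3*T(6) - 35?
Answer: 1/3999 ≈ 0.00025006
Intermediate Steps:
T(d) = -2 - 4/d (T(d) = -4/d - 4*½ = -4/d - 2 = -2 - 4/d)
P = -43 (P = 3*(-2 - 4/6) - 35 = 3*(-2 - 4*⅙) - 35 = 3*(-2 - ⅔) - 35 = 3*(-8/3) - 35 = -8 - 35 = -43)
1/(P + 4042) = 1/(-43 + 4042) = 1/3999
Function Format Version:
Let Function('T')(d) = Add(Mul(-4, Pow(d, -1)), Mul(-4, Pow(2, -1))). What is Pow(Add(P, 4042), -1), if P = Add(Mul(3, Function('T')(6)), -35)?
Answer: Rational(1, 3999) ≈ 0.00025006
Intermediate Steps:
Function('T')(d) = Add(-2, Mul(-4, Pow(d, -1))) (Function('T')(d) = Add(Mul(-4, Pow(d, -1)), Mul(-4, Rational(1, 2))) = Add(Mul(-4, Pow(d, -1)), -2) = Add(-2, Mul(-4, Pow(d, -1))))
P = -43 (P = Add(Mul(3, Add(-2, Mul(-4, Pow(6, -1)))), -35) = Add(Mul(3, Add(-2, Mul(-4, Rational(1, 6)))), -35) = Add(Mul(3, Add(-2, Rational(-2, 3))), -35) = Add(Mul(3, Rational(-8, 3)), -35) = Add(-8, -35) = -43)
Pow(Add(P, 4042), -1) = Pow(Add(-43, 4042), -1) = Pow(3999, -1) = Rational(1, 3999)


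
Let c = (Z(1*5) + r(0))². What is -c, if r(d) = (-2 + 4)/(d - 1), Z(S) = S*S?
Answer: -529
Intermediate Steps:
Z(S) = S²
r(d) = 2/(-1 + d)
c = 529 (c = ((1*5)² + 2/(-1 + 0))² = (5² + 2/(-1))² = (25 + 2*(-1))² = (25 - 2)² = 23² = 529)
-c = -1*529 = -529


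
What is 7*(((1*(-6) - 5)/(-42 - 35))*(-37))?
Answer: -37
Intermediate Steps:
7*(((1*(-6) - 5)/(-42 - 35))*(-37)) = 7*(((-6 - 5)/(-77))*(-37)) = 7*(-11*(-1/77)*(-37)) = 7*((⅐)*(-37)) = 7*(-37/7) = -37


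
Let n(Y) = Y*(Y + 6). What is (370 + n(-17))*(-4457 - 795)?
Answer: -2925364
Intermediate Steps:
n(Y) = Y*(6 + Y)
(370 + n(-17))*(-4457 - 795) = (370 - 17*(6 - 17))*(-4457 - 795) = (370 - 17*(-11))*(-5252) = (370 + 187)*(-5252) = 557*(-5252) = -2925364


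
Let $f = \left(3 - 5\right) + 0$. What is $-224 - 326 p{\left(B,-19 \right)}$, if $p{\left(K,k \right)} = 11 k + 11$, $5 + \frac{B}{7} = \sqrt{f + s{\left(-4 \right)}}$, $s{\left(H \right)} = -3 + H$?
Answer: $64324$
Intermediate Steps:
$f = -2$ ($f = -2 + 0 = -2$)
$B = -35 + 21 i$ ($B = -35 + 7 \sqrt{-2 - 7} = -35 + 7 \sqrt{-9} = -35 + 7 \cdot 3 i = -35 + 21 i \approx -35.0 + 21.0 i$)
$p{\left(K,k \right)} = 11 + 11 k$
$-224 - 326 p{\left(B,-19 \right)} = -224 - 326 \left(11 + 11 \left(-19\right)\right) = -224 - 326 \left(11 - 209\right) = -224 - -64548 = -224 + 64548 = 64324$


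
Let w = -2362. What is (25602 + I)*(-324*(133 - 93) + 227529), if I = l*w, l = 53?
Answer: -21367639296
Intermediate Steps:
I = -125186 (I = 53*(-2362) = -125186)
(25602 + I)*(-324*(133 - 93) + 227529) = (25602 - 125186)*(-324*(133 - 93) + 227529) = -99584*(-324*40 + 227529) = -99584*(-12960 + 227529) = -99584*214569 = -21367639296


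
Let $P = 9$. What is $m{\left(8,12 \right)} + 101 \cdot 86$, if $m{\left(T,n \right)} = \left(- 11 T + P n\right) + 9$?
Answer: $8715$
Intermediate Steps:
$m{\left(T,n \right)} = 9 - 11 T + 9 n$ ($m{\left(T,n \right)} = \left(- 11 T + 9 n\right) + 9 = 9 - 11 T + 9 n$)
$m{\left(8,12 \right)} + 101 \cdot 86 = \left(9 - 88 + 9 \cdot 12\right) + 101 \cdot 86 = \left(9 - 88 + 108\right) + 8686 = 29 + 8686 = 8715$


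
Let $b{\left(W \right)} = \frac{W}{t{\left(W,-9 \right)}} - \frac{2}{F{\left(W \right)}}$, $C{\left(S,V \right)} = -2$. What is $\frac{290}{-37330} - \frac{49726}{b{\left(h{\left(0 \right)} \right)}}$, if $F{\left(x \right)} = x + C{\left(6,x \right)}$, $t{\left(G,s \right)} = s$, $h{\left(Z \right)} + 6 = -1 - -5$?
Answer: $- \frac{3341289221}{48529} \approx -68851.0$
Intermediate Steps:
$h{\left(Z \right)} = -2$ ($h{\left(Z \right)} = -6 - -4 = -6 + \left(-1 + 5\right) = -6 + 4 = -2$)
$F{\left(x \right)} = -2 + x$ ($F{\left(x \right)} = x - 2 = -2 + x$)
$b{\left(W \right)} = - \frac{2}{-2 + W} - \frac{W}{9}$ ($b{\left(W \right)} = \frac{W}{-9} - \frac{2}{-2 + W} = W \left(- \frac{1}{9}\right) - \frac{2}{-2 + W} = - \frac{W}{9} - \frac{2}{-2 + W} = - \frac{2}{-2 + W} - \frac{W}{9}$)
$\frac{290}{-37330} - \frac{49726}{b{\left(h{\left(0 \right)} \right)}} = \frac{290}{-37330} - \frac{49726}{- \frac{2}{-2 - 2} - - \frac{2}{9}} = 290 \left(- \frac{1}{37330}\right) - \frac{49726}{- \frac{2}{-4} + \frac{2}{9}} = - \frac{29}{3733} - \frac{49726}{\left(-2\right) \left(- \frac{1}{4}\right) + \frac{2}{9}} = - \frac{29}{3733} - \frac{49726}{\frac{1}{2} + \frac{2}{9}} = - \frac{29}{3733} - \frac{49726}{\frac{13}{18}} = - \frac{29}{3733} - \frac{895068}{13} = - \frac{3341289221}{48529}$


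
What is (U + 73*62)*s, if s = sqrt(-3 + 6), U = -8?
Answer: 4518*sqrt(3) ≈ 7825.4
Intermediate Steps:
s = sqrt(3) ≈ 1.7320
(U + 73*62)*s = (-8 + 73*62)*sqrt(3) = (-8 + 4526)*sqrt(3) = 4518*sqrt(3)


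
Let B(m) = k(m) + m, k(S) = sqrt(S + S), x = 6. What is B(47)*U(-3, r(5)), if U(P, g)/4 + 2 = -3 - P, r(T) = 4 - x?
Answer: -376 - 8*sqrt(94) ≈ -453.56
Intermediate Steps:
r(T) = -2 (r(T) = 4 - 1*6 = 4 - 6 = -2)
U(P, g) = -20 - 4*P (U(P, g) = -8 + 4*(-3 - P) = -8 + (-12 - 4*P) = -20 - 4*P)
k(S) = sqrt(2)*sqrt(S) (k(S) = sqrt(2*S) = sqrt(2)*sqrt(S))
B(m) = m + sqrt(2)*sqrt(m) (B(m) = sqrt(2)*sqrt(m) + m = m + sqrt(2)*sqrt(m))
B(47)*U(-3, r(5)) = (47 + sqrt(2)*sqrt(47))*(-20 - 4*(-3)) = (47 + sqrt(94))*(-20 + 12) = (47 + sqrt(94))*(-8) = -376 - 8*sqrt(94)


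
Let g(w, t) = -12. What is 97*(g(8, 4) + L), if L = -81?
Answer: -9021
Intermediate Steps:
97*(g(8, 4) + L) = 97*(-12 - 81) = 97*(-93) = -9021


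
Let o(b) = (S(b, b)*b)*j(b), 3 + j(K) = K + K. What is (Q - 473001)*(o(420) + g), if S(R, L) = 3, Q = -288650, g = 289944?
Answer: -1024088515164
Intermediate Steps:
j(K) = -3 + 2*K (j(K) = -3 + (K + K) = -3 + 2*K)
o(b) = 3*b*(-3 + 2*b) (o(b) = (3*b)*(-3 + 2*b) = 3*b*(-3 + 2*b))
(Q - 473001)*(o(420) + g) = (-288650 - 473001)*(3*420*(-3 + 2*420) + 289944) = -761651*(3*420*(-3 + 840) + 289944) = -761651*(3*420*837 + 289944) = -761651*(1054620 + 289944) = -761651*1344564 = -1024088515164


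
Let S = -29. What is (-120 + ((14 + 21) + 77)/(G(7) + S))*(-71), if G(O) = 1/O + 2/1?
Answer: 414356/47 ≈ 8816.1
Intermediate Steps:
G(O) = 2 + 1/O (G(O) = 1/O + 2*1 = 1/O + 2 = 2 + 1/O)
(-120 + ((14 + 21) + 77)/(G(7) + S))*(-71) = (-120 + ((14 + 21) + 77)/((2 + 1/7) - 29))*(-71) = (-120 + (35 + 77)/((2 + 1/7) - 29))*(-71) = (-120 + 112/(15/7 - 29))*(-71) = (-120 + 112/(-188/7))*(-71) = (-120 + 112*(-7/188))*(-71) = (-120 - 196/47)*(-71) = -5836/47*(-71) = 414356/47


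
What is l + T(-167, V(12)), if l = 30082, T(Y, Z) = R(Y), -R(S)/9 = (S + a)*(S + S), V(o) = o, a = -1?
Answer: -474926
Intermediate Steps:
R(S) = -18*S*(-1 + S) (R(S) = -9*(S - 1)*(S + S) = -9*(-1 + S)*2*S = -18*S*(-1 + S))
T(Y, Z) = 18*Y*(1 - Y)
l + T(-167, V(12)) = 30082 + 18*(-167)*(1 - 1*(-167)) = 30082 + 18*(-167)*(1 + 167) = 30082 + 18*(-167)*168 = 30082 - 505008 = -474926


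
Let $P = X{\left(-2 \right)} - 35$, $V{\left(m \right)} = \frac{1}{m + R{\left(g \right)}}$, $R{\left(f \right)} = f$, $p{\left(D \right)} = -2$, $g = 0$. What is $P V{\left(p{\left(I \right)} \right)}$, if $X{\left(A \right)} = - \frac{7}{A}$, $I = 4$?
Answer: $\frac{63}{4} \approx 15.75$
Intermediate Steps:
$V{\left(m \right)} = \frac{1}{m}$ ($V{\left(m \right)} = \frac{1}{m + 0} = \frac{1}{m}$)
$P = - \frac{63}{2}$ ($P = - \frac{7}{-2} - 35 = \left(-7\right) \left(- \frac{1}{2}\right) - 35 = \frac{7}{2} - 35 = - \frac{63}{2} \approx -31.5$)
$P V{\left(p{\left(I \right)} \right)} = - \frac{63}{2 \left(-2\right)} = \left(- \frac{63}{2}\right) \left(- \frac{1}{2}\right) = \frac{63}{4}$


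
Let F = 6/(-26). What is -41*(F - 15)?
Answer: 8118/13 ≈ 624.46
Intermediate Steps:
F = -3/13 (F = 6*(-1/26) = -3/13 ≈ -0.23077)
-41*(F - 15) = -41*(-3/13 - 15) = -41*(-198/13) = 8118/13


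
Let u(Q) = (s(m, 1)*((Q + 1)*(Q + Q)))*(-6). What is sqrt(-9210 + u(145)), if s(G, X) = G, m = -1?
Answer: sqrt(244830) ≈ 494.80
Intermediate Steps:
u(Q) = 12*Q*(1 + Q) (u(Q) = -(Q + 1)*(Q + Q)*(-6) = -(1 + Q)*2*Q*(-6) = -2*Q*(1 + Q)*(-6) = 12*Q*(1 + Q))
sqrt(-9210 + u(145)) = sqrt(-9210 + 12*145*(1 + 145)) = sqrt(-9210 + 12*145*146) = sqrt(-9210 + 254040) = sqrt(244830)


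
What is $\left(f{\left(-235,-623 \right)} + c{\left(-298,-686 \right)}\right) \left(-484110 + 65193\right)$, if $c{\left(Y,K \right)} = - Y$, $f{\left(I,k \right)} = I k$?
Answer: $-61456380651$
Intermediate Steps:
$\left(f{\left(-235,-623 \right)} + c{\left(-298,-686 \right)}\right) \left(-484110 + 65193\right) = \left(\left(-235\right) \left(-623\right) - -298\right) \left(-484110 + 65193\right) = \left(146405 + 298\right) \left(-418917\right) = 146703 \left(-418917\right) = -61456380651$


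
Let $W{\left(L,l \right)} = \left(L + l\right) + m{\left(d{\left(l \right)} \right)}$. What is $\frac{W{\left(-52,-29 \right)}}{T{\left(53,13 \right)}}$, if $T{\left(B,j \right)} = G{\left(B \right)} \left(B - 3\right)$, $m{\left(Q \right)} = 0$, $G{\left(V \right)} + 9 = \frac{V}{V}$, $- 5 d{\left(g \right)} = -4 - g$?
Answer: $\frac{81}{400} \approx 0.2025$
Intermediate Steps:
$d{\left(g \right)} = \frac{4}{5} + \frac{g}{5}$ ($d{\left(g \right)} = - \frac{-4 - g}{5} = \frac{4}{5} + \frac{g}{5}$)
$G{\left(V \right)} = -8$ ($G{\left(V \right)} = -9 + \frac{V}{V} = -9 + 1 = -8$)
$W{\left(L,l \right)} = L + l$ ($W{\left(L,l \right)} = \left(L + l\right) + 0 = L + l$)
$T{\left(B,j \right)} = 24 - 8 B$ ($T{\left(B,j \right)} = - 8 \left(B - 3\right) = - 8 \left(-3 + B\right) = 24 - 8 B$)
$\frac{W{\left(-52,-29 \right)}}{T{\left(53,13 \right)}} = \frac{-52 - 29}{24 - 424} = - \frac{81}{24 - 424} = - \frac{81}{-400} = \left(-81\right) \left(- \frac{1}{400}\right) = \frac{81}{400}$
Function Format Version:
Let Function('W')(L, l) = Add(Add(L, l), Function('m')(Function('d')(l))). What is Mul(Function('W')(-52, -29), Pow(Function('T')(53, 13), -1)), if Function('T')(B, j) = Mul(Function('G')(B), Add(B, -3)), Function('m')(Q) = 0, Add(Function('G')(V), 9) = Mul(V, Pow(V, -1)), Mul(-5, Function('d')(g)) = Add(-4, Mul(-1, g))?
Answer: Rational(81, 400) ≈ 0.20250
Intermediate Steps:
Function('d')(g) = Add(Rational(4, 5), Mul(Rational(1, 5), g)) (Function('d')(g) = Mul(Rational(-1, 5), Add(-4, Mul(-1, g))) = Add(Rational(4, 5), Mul(Rational(1, 5), g)))
Function('G')(V) = -8 (Function('G')(V) = Add(-9, Mul(V, Pow(V, -1))) = Add(-9, 1) = -8)
Function('W')(L, l) = Add(L, l) (Function('W')(L, l) = Add(Add(L, l), 0) = Add(L, l))
Function('T')(B, j) = Add(24, Mul(-8, B)) (Function('T')(B, j) = Mul(-8, Add(B, -3)) = Mul(-8, Add(-3, B)) = Add(24, Mul(-8, B)))
Mul(Function('W')(-52, -29), Pow(Function('T')(53, 13), -1)) = Mul(Add(-52, -29), Pow(Add(24, Mul(-8, 53)), -1)) = Mul(-81, Pow(Add(24, -424), -1)) = Mul(-81, Pow(-400, -1)) = Mul(-81, Rational(-1, 400)) = Rational(81, 400)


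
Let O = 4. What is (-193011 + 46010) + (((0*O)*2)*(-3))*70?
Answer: -147001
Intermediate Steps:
(-193011 + 46010) + (((0*O)*2)*(-3))*70 = (-193011 + 46010) + (((0*4)*2)*(-3))*70 = -147001 + ((0*2)*(-3))*70 = -147001 + (0*(-3))*70 = -147001 + 0*70 = -147001 + 0 = -147001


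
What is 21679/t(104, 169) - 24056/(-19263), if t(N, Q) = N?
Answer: 420104401/2003352 ≈ 209.70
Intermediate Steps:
21679/t(104, 169) - 24056/(-19263) = 21679/104 - 24056/(-19263) = 21679*(1/104) - 24056*(-1/19263) = 21679/104 + 24056/19263 = 420104401/2003352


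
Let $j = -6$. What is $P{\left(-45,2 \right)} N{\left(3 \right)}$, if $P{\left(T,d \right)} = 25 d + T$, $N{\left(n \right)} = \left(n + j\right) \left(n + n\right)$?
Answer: $-90$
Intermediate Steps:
$N{\left(n \right)} = 2 n \left(-6 + n\right)$ ($N{\left(n \right)} = \left(n - 6\right) \left(n + n\right) = \left(-6 + n\right) 2 n = 2 n \left(-6 + n\right)$)
$P{\left(T,d \right)} = T + 25 d$
$P{\left(-45,2 \right)} N{\left(3 \right)} = \left(-45 + 25 \cdot 2\right) 2 \cdot 3 \left(-6 + 3\right) = \left(-45 + 50\right) 2 \cdot 3 \left(-3\right) = 5 \left(-18\right) = -90$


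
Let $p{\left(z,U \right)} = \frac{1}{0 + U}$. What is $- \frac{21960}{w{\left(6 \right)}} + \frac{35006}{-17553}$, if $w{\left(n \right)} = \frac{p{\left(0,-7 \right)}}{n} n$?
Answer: $\frac{2698212154}{17553} \approx 1.5372 \cdot 10^{5}$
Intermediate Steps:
$p{\left(z,U \right)} = \frac{1}{U}$
$w{\left(n \right)} = - \frac{1}{7}$ ($w{\left(n \right)} = \frac{1}{\left(-7\right) n} n = - \frac{1}{7 n} n = - \frac{1}{7}$)
$- \frac{21960}{w{\left(6 \right)}} + \frac{35006}{-17553} = - \frac{21960}{- \frac{1}{7}} + \frac{35006}{-17553} = \left(-21960\right) \left(-7\right) + 35006 \left(- \frac{1}{17553}\right) = 153720 - \frac{35006}{17553} = \frac{2698212154}{17553}$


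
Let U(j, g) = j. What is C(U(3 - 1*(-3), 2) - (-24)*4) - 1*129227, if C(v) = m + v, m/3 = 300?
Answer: -128225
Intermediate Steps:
m = 900 (m = 3*300 = 900)
C(v) = 900 + v
C(U(3 - 1*(-3), 2) - (-24)*4) - 1*129227 = (900 + ((3 - 1*(-3)) - (-24)*4)) - 1*129227 = (900 + ((3 + 3) - 1*(-96))) - 129227 = (900 + (6 + 96)) - 129227 = (900 + 102) - 129227 = 1002 - 129227 = -128225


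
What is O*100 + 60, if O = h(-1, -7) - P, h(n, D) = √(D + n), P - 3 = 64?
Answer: -6640 + 200*I*√2 ≈ -6640.0 + 282.84*I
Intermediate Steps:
P = 67 (P = 3 + 64 = 67)
O = -67 + 2*I*√2 (O = √(-7 - 1) - 1*67 = √(-8) - 67 = 2*I*√2 - 67 = -67 + 2*I*√2 ≈ -67.0 + 2.8284*I)
O*100 + 60 = (-67 + 2*I*√2)*100 + 60 = (-6700 + 200*I*√2) + 60 = -6640 + 200*I*√2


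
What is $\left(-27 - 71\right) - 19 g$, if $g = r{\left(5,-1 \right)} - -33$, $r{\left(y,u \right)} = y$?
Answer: $-820$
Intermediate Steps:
$g = 38$ ($g = 5 - -33 = 5 + 33 = 38$)
$\left(-27 - 71\right) - 19 g = \left(-27 - 71\right) - 722 = -98 - 722 = -820$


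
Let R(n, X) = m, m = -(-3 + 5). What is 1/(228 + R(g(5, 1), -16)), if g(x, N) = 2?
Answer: 1/226 ≈ 0.0044248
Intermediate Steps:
m = -2 (m = -1*2 = -2)
R(n, X) = -2
1/(228 + R(g(5, 1), -16)) = 1/(228 - 2) = 1/226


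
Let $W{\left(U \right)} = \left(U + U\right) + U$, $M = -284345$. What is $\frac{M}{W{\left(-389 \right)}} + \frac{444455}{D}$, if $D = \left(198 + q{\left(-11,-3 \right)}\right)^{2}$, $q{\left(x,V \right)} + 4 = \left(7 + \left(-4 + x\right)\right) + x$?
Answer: $\frac{1845348922}{7147875} \approx 258.17$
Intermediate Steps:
$q{\left(x,V \right)} = -1 + 2 x$ ($q{\left(x,V \right)} = -4 + \left(\left(7 + \left(-4 + x\right)\right) + x\right) = -4 + \left(\left(3 + x\right) + x\right) = -4 + \left(3 + 2 x\right) = -1 + 2 x$)
$W{\left(U \right)} = 3 U$ ($W{\left(U \right)} = 2 U + U = 3 U$)
$D = 30625$ ($D = \left(198 + \left(-1 + 2 \left(-11\right)\right)\right)^{2} = \left(198 - 23\right)^{2} = 175^{2} = 30625$)
$\frac{M}{W{\left(-389 \right)}} + \frac{444455}{D} = - \frac{284345}{3 \left(-389\right)} + \frac{444455}{30625} = - \frac{284345}{-1167} + 444455 \cdot \frac{1}{30625} = \left(-284345\right) \left(- \frac{1}{1167}\right) + \frac{88891}{6125} = \frac{284345}{1167} + \frac{88891}{6125} = \frac{1845348922}{7147875}$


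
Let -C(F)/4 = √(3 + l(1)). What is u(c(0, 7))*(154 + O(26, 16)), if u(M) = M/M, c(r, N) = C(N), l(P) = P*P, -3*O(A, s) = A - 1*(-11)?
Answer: 425/3 ≈ 141.67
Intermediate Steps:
O(A, s) = -11/3 - A/3 (O(A, s) = -(A - 1*(-11))/3 = -(A + 11)/3 = -(11 + A)/3 = -11/3 - A/3)
l(P) = P²
C(F) = -8 (C(F) = -4*√(3 + 1²) = -4*√(3 + 1) = -4*√4 = -4*2 = -8)
c(r, N) = -8
u(M) = 1
u(c(0, 7))*(154 + O(26, 16)) = 1*(154 + (-11/3 - ⅓*26)) = 1*(154 + (-11/3 - 26/3)) = 1*(154 - 37/3) = 1*(425/3) = 425/3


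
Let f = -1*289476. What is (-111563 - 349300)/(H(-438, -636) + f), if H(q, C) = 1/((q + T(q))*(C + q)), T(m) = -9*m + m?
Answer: 1517568398892/953210888785 ≈ 1.5921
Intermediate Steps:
T(m) = -8*m
f = -289476
H(q, C) = -1/(7*q*(C + q)) (H(q, C) = 1/((q - 8*q)*(C + q)) = 1/((-7*q)*(C + q)) = 1/(-7*q*(C + q)) = -1/(7*q*(C + q)))
(-111563 - 349300)/(H(-438, -636) + f) = (-111563 - 349300)/((⅐)/(-438*(-1*(-636) - 1*(-438))) - 289476) = -460863/((⅐)*(-1/438)/(636 + 438) - 289476) = -460863/((⅐)*(-1/438)/1074 - 289476) = -460863/((⅐)*(-1/438)*(1/1074) - 289476) = -460863/(-1/3292884 - 289476) = -460863/(-953210888785/3292884) = -460863*(-3292884/953210888785) = 1517568398892/953210888785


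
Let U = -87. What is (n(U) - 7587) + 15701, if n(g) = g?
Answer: 8027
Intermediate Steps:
(n(U) - 7587) + 15701 = (-87 - 7587) + 15701 = -7674 + 15701 = 8027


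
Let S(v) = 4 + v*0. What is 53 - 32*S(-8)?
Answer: -75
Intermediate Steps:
S(v) = 4 (S(v) = 4 + 0 = 4)
53 - 32*S(-8) = 53 - 32*4 = 53 - 128 = -75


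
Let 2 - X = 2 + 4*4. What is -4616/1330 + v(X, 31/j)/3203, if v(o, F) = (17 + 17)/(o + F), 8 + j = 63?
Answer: -6277496426/1808365755 ≈ -3.4714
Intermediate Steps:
j = 55 (j = -8 + 63 = 55)
X = -16 (X = 2 - (2 + 4*4) = 2 - (2 + 16) = 2 - 1*18 = 2 - 18 = -16)
v(o, F) = 34/(F + o)
-4616/1330 + v(X, 31/j)/3203 = -4616/1330 + (34/(31/55 - 16))/3203 = -4616*1/1330 + (34/(31*(1/55) - 16))*(1/3203) = -2308/665 + (34/(31/55 - 16))*(1/3203) = -2308/665 + (34/(-849/55))*(1/3203) = -2308/665 + (34*(-55/849))*(1/3203) = -2308/665 - 1870/849*1/3203 = -2308/665 - 1870/2719347 = -6277496426/1808365755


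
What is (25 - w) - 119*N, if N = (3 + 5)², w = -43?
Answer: -7548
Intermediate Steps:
N = 64 (N = 8² = 64)
(25 - w) - 119*N = (25 - 1*(-43)) - 119*64 = (25 + 43) - 7616 = 68 - 7616 = -7548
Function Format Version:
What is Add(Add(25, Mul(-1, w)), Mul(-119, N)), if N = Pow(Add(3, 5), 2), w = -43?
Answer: -7548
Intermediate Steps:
N = 64 (N = Pow(8, 2) = 64)
Add(Add(25, Mul(-1, w)), Mul(-119, N)) = Add(Add(25, Mul(-1, -43)), Mul(-119, 64)) = Add(Add(25, 43), -7616) = Add(68, -7616) = -7548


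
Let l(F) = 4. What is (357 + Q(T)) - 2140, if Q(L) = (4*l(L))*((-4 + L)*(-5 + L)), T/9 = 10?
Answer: 115177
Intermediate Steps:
T = 90 (T = 9*10 = 90)
Q(L) = 16*(-5 + L)*(-4 + L) (Q(L) = (4*4)*((-4 + L)*(-5 + L)) = 16*((-5 + L)*(-4 + L)) = 16*(-5 + L)*(-4 + L))
(357 + Q(T)) - 2140 = (357 + (320 - 144*90 + 16*90²)) - 2140 = (357 + (320 - 12960 + 16*8100)) - 2140 = (357 + (320 - 12960 + 129600)) - 2140 = (357 + 116960) - 2140 = 117317 - 2140 = 115177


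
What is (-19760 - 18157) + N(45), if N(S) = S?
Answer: -37872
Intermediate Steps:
(-19760 - 18157) + N(45) = (-19760 - 18157) + 45 = -37917 + 45 = -37872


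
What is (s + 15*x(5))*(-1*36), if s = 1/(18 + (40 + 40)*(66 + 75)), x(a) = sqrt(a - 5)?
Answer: -6/1883 ≈ -0.0031864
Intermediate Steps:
x(a) = sqrt(-5 + a)
s = 1/11298 (s = 1/(18 + 80*141) = 1/(18 + 11280) = 1/11298 ≈ 8.8511e-5)
(s + 15*x(5))*(-1*36) = (1/11298 + 15*sqrt(-5 + 5))*(-1*36) = (1/11298 + 15*sqrt(0))*(-36) = (1/11298 + 15*0)*(-36) = (1/11298 + 0)*(-36) = (1/11298)*(-36) = -6/1883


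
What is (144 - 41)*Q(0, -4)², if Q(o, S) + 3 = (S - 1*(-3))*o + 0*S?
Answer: 927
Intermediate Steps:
Q(o, S) = -3 + o*(3 + S) (Q(o, S) = -3 + ((S - 1*(-3))*o + 0*S) = -3 + ((S + 3)*o + 0) = -3 + ((3 + S)*o + 0) = -3 + (o*(3 + S) + 0) = -3 + o*(3 + S))
(144 - 41)*Q(0, -4)² = (144 - 41)*(-3 + 3*0 - 4*0)² = 103*(-3 + 0 + 0)² = 103*(-3)² = 103*9 = 927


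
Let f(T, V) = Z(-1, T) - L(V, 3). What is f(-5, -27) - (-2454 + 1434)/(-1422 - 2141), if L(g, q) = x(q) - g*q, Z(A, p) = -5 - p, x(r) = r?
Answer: -300312/3563 ≈ -84.286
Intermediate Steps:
L(g, q) = q - g*q
f(T, V) = -8 - T + 3*V (f(T, V) = (-5 - T) - 3*(1 - V) = (-5 - T) - (3 - 3*V) = (-5 - T) + (-3 + 3*V) = -8 - T + 3*V)
f(-5, -27) - (-2454 + 1434)/(-1422 - 2141) = (-8 - 1*(-5) + 3*(-27)) - (-2454 + 1434)/(-1422 - 2141) = (-8 + 5 - 81) - (-1020)/(-3563) = -84 - (-1020)*(-1)/3563 = -84 - 1*1020/3563 = -84 - 1020/3563 = -300312/3563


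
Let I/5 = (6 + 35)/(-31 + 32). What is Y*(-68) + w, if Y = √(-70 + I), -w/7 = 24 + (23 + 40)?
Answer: -609 - 204*√15 ≈ -1399.1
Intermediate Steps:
I = 205 (I = 5*((6 + 35)/(-31 + 32)) = 5*(41/1) = 5*(41*1) = 5*41 = 205)
w = -609 (w = -7*(24 + (23 + 40)) = -7*(24 + 63) = -7*87 = -609)
Y = 3*√15 (Y = √(-70 + 205) = √135 = 3*√15 ≈ 11.619)
Y*(-68) + w = (3*√15)*(-68) - 609 = -204*√15 - 609 = -609 - 204*√15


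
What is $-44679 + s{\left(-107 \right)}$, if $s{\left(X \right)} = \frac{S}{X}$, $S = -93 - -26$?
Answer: $- \frac{4780586}{107} \approx -44678.0$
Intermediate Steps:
$S = -67$ ($S = -93 + 26 = -67$)
$s{\left(X \right)} = - \frac{67}{X}$
$-44679 + s{\left(-107 \right)} = -44679 - \frac{67}{-107} = -44679 - - \frac{67}{107} = -44679 + \frac{67}{107} = - \frac{4780586}{107}$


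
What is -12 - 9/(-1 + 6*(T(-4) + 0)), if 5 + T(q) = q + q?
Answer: -939/79 ≈ -11.886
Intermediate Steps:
T(q) = -5 + 2*q (T(q) = -5 + (q + q) = -5 + 2*q)
-12 - 9/(-1 + 6*(T(-4) + 0)) = -12 - 9/(-1 + 6*((-5 + 2*(-4)) + 0)) = -12 - 9/(-1 + 6*((-5 - 8) + 0)) = -12 - 9/(-1 + 6*(-13 + 0)) = -12 - 9/(-1 + 6*(-13)) = -12 - 9/(-1 - 78) = -12 - 9/(-79) = -12 - 1/79*(-9) = -12 + 9/79 = -939/79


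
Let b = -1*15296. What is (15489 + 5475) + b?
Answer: 5668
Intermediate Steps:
b = -15296
(15489 + 5475) + b = (15489 + 5475) - 15296 = 20964 - 15296 = 5668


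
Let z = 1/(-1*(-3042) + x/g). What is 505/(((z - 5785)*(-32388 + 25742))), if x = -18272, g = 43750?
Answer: 3359998007/255806347788429 ≈ 1.3135e-5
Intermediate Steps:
z = 21875/66534614 (z = 1/(-1*(-3042) - 18272/43750) = 1/(3042 - 18272*1/43750) = 1/(3042 - 9136/21875) = 1/(66534614/21875) = 21875/66534614 ≈ 0.00032878)
505/(((z - 5785)*(-32388 + 25742))) = 505/(((21875/66534614 - 5785)*(-32388 + 25742))) = 505/((-384902720115/66534614*(-6646))) = 505/(1279031738942145/33267307) = 505*(33267307/1279031738942145) = 3359998007/255806347788429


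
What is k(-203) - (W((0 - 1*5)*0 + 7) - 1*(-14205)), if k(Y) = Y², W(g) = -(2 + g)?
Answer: 27013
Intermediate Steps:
W(g) = -2 - g
k(-203) - (W((0 - 1*5)*0 + 7) - 1*(-14205)) = (-203)² - ((-2 - ((0 - 1*5)*0 + 7)) - 1*(-14205)) = 41209 - ((-2 - ((0 - 5)*0 + 7)) + 14205) = 41209 - ((-2 - (-5*0 + 7)) + 14205) = 41209 - ((-2 - (0 + 7)) + 14205) = 41209 - ((-2 - 1*7) + 14205) = 41209 - ((-2 - 7) + 14205) = 41209 - (-9 + 14205) = 41209 - 1*14196 = 41209 - 14196 = 27013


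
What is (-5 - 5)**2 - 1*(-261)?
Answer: 361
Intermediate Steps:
(-5 - 5)**2 - 1*(-261) = (-10)**2 + 261 = 100 + 261 = 361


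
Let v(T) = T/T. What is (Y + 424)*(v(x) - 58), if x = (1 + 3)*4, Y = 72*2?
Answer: -32376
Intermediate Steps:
Y = 144
x = 16 (x = 4*4 = 16)
v(T) = 1
(Y + 424)*(v(x) - 58) = (144 + 424)*(1 - 58) = 568*(-57) = -32376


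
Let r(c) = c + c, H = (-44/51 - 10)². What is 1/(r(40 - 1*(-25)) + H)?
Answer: 2601/645046 ≈ 0.0040323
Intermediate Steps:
H = 306916/2601 (H = (-44*1/51 - 10)² = (-44/51 - 10)² = (-554/51)² = 306916/2601 ≈ 118.00)
r(c) = 2*c
1/(r(40 - 1*(-25)) + H) = 1/(2*(40 - 1*(-25)) + 306916/2601) = 1/(2*(40 + 25) + 306916/2601) = 1/(2*65 + 306916/2601) = 1/(130 + 306916/2601) = 1/(645046/2601) = 2601/645046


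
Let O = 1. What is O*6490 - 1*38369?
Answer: -31879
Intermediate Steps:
O*6490 - 1*38369 = 1*6490 - 1*38369 = 6490 - 38369 = -31879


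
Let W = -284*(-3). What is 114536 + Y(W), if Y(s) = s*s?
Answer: 840440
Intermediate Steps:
W = 852
Y(s) = s**2
114536 + Y(W) = 114536 + 852**2 = 114536 + 725904 = 840440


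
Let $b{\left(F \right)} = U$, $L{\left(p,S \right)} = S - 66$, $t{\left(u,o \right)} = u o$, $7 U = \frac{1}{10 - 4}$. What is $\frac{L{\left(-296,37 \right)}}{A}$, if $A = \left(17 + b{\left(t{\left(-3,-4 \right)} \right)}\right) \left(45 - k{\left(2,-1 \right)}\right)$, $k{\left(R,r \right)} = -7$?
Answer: $- \frac{609}{18590} \approx -0.03276$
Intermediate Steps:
$U = \frac{1}{42}$ ($U = \frac{1}{7 \left(10 - 4\right)} = \frac{1}{7 \cdot 6} = \frac{1}{7} \cdot \frac{1}{6} = \frac{1}{42} \approx 0.02381$)
$t{\left(u,o \right)} = o u$
$L{\left(p,S \right)} = -66 + S$
$b{\left(F \right)} = \frac{1}{42}$
$A = \frac{18590}{21}$ ($A = \left(17 + \frac{1}{42}\right) \left(45 - -7\right) = \frac{715 \left(45 + 7\right)}{42} = \frac{715}{42} \cdot 52 = \frac{18590}{21} \approx 885.24$)
$\frac{L{\left(-296,37 \right)}}{A} = \frac{-66 + 37}{\frac{18590}{21}} = \left(-29\right) \frac{21}{18590} = - \frac{609}{18590}$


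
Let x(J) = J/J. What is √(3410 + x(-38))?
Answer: 3*√379 ≈ 58.404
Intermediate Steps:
x(J) = 1
√(3410 + x(-38)) = √(3410 + 1) = √3411 = 3*√379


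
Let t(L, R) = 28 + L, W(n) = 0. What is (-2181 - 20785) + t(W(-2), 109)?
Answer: -22938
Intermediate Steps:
(-2181 - 20785) + t(W(-2), 109) = (-2181 - 20785) + (28 + 0) = -22966 + 28 = -22938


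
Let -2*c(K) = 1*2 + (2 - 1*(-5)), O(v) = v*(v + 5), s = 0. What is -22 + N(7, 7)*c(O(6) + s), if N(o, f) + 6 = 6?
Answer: -22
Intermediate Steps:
N(o, f) = 0 (N(o, f) = -6 + 6 = 0)
O(v) = v*(5 + v)
c(K) = -9/2 (c(K) = -(1*2 + (2 - 1*(-5)))/2 = -(2 + (2 + 5))/2 = -(2 + 7)/2 = -1/2*9 = -9/2)
-22 + N(7, 7)*c(O(6) + s) = -22 + 0*(-9/2) = -22 + 0 = -22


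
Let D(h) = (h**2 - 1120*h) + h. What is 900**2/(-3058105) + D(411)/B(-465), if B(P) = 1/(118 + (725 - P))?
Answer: -232790478146784/611621 ≈ -3.8061e+8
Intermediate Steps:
D(h) = h**2 - 1119*h
B(P) = 1/(843 - P)
900**2/(-3058105) + D(411)/B(-465) = 900**2/(-3058105) + (411*(-1119 + 411))/((-1/(-843 - 465))) = 810000*(-1/3058105) + (411*(-708))/((-1/(-1308))) = -162000/611621 - 290988/((-1*(-1/1308))) = -162000/611621 - 290988/1/1308 = -162000/611621 - 290988*1308 = -162000/611621 - 380612304 = -232790478146784/611621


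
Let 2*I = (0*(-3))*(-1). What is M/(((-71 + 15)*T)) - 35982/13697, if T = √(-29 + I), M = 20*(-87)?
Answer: -35982/13697 - 15*I*√29/14 ≈ -2.627 - 5.7698*I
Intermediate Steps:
I = 0 (I = ((0*(-3))*(-1))/2 = (0*(-1))/2 = (½)*0 = 0)
M = -1740
T = I*√29 (T = √(-29 + 0) = √(-29) = I*√29 ≈ 5.3852*I)
M/(((-71 + 15)*T)) - 35982/13697 = -1740*(-I*√29/(29*(-71 + 15))) - 35982/13697 = -1740*I*√29/1624 - 35982/13697 = -1740*I*√29/1624 - 1*35982/13697 = -15*I*√29/14 - 35982/13697 = -35982/13697 - 15*I*√29/14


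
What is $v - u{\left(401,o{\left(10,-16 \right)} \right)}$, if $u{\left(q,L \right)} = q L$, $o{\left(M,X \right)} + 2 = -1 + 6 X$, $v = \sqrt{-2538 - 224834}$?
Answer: $39699 + 2 i \sqrt{56843} \approx 39699.0 + 476.84 i$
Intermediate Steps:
$v = 2 i \sqrt{56843}$ ($v = \sqrt{-227372} = 2 i \sqrt{56843} \approx 476.84 i$)
$o{\left(M,X \right)} = -3 + 6 X$ ($o{\left(M,X \right)} = -2 + \left(-1 + 6 X\right) = -3 + 6 X$)
$u{\left(q,L \right)} = L q$
$v - u{\left(401,o{\left(10,-16 \right)} \right)} = 2 i \sqrt{56843} - \left(-3 + 6 \left(-16\right)\right) 401 = 2 i \sqrt{56843} - \left(-3 - 96\right) 401 = 2 i \sqrt{56843} - \left(-99\right) 401 = 2 i \sqrt{56843} - -39699 = 2 i \sqrt{56843} + 39699 = 39699 + 2 i \sqrt{56843}$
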